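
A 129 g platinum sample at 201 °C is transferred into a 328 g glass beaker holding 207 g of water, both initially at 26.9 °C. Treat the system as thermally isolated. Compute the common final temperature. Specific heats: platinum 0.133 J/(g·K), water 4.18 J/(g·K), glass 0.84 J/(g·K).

With ΣQ=0 the equilibrium temperature is the m·c-weighted mean:
T_f = (17.16*201 + 865.26*26.9 + 275.52*26.9) / (17.16 + 865.26 + 275.52)
    = 34136 / 1157.9 ≈ 29.48 °C

T_f ≈ 29.5 °C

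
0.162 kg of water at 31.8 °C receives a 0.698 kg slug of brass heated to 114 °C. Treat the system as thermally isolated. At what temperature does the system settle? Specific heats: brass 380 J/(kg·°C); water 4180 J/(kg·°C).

T_f ≈ 54.9 °C

Energy conservation, ΣQ = 0:
0.698×380×(T − 114) + 0.162×4180×(T − 31.8) = 0
(265.24 + 677.16) T = 265.24×114 + 677.16×31.8
T = 51771/942.4 ≈ 54.94 °C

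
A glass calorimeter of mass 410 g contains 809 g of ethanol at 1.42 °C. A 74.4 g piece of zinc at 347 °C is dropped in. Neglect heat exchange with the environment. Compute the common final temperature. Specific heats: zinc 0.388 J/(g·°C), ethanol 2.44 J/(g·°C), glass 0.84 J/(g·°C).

Let T be the final temperature. ΣQ_i = 0:
74.4×0.388×(T − 347) + 809×2.44×(T − 1.42) + 410×0.84×(T − 1.42) = 0
28.87(T − 347) + 1974(T − 1.42) + 344.4(T − 1.42) = 0
2347.2 T = 13309
T ≈ 5.67 °C

T_f ≈ 5.7 °C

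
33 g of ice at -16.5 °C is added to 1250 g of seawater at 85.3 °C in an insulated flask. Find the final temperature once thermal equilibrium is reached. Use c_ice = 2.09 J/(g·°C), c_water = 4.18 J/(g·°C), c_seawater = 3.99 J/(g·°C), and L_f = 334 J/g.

T_f ≈ 80.6 °C

Setting the total heat transfer to zero:
warm ice to 0 °C: 33·2.09·(0 − (-16.5)) = 1138
  latent heat to melt: 33·334 = 11022
  warm the meltwater: 137.94 T
  seawater cools: 1250·3.99·(T − 85.3) = 4987.5(T − 85.3)
5125.4 T = 425434 − 12160 = 413274
T ≈ 80.63 °C — above 0 °C, consistent with complete melting.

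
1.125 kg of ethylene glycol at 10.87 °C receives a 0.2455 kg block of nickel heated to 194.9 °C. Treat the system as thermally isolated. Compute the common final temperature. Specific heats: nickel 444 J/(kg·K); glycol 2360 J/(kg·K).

Conservation of energy gives ΣQ = 0:
0.2455·444·(T − 194.9) + 1.125·2360·(T − 10.87) = 0
109(T − 194.9) + 2655(T − 10.87) = 0
2764 T = 50104
T ≈ 18.13 °C

T_f ≈ 18.1 °C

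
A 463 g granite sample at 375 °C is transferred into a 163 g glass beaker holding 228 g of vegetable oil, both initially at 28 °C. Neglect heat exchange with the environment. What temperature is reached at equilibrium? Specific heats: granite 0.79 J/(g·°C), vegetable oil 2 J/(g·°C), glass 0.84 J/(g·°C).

Setting the total heat transfer to zero:
463×0.79×(T − 375) + 228×2×(T − 28) + 163×0.84×(T − 28) = 0
958.69 T = 153766
T = 153766 / 958.69 = 160 °C

T_f ≈ 160.4 °C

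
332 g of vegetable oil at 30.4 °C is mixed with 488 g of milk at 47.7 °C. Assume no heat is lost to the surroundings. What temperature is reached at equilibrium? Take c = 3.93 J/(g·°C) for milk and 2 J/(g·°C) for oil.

T_f ≈ 43.3 °C

Let T be the final temperature. ΣQ_i = 0:
488*3.93*(T − 47.7) + 332*2*(T − 30.4) = 0
1917.8(T − 47.7) + 664(T − 30.4) = 0
(1917.8 + 664) T = 1917.8*47.7 + 664*30.4
T = 111667/2581.8 ≈ 43.25 °C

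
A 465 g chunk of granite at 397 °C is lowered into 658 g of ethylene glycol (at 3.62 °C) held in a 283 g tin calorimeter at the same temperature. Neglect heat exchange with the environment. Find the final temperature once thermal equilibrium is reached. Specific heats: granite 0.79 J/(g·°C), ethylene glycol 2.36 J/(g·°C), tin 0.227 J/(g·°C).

T_f ≈ 76.4 °C

Let T be the final temperature. ΣQ_i = 0:
465×0.79×(T − 397) + 658×2.36×(T − 3.62) + 283×0.227×(T − 3.62) = 0
(367.35 + 1552.9 + 64.24) T = 367.35×397 + 1552.9×3.62 + 64.24×3.62
T = 151692 / 1984.5 = 76.4 °C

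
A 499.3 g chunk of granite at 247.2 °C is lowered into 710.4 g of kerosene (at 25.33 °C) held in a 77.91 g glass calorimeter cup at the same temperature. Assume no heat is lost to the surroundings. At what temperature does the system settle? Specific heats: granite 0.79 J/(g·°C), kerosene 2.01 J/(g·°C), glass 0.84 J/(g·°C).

T_f ≈ 71.7 °C

With ΣQ=0 the equilibrium temperature is the m·c-weighted mean:
T_f = (394.45·247.2 + 1427.9·25.33 + 65.44·25.33) / (394.45 + 1427.9 + 65.44)
    = 135334 / 1887.8 ≈ 71.69 °C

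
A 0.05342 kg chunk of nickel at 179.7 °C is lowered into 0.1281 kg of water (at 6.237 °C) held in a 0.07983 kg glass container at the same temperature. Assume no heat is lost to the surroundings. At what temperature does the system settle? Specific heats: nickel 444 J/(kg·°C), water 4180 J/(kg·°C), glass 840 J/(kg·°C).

T_f ≈ 12.8 °C

Conservation of energy gives ΣQ = 0:
0.05342·444·(T − 179.7) + 0.1281·4180·(T − 6.237) + 0.07983·840·(T − 6.237) = 0
23.72(T − 179.7) + 535.46(T − 6.237) + 67.06(T − 6.237) = 0
626.23 T = 8020.1
T = 8020.1 / 626.23 = 12.8 °C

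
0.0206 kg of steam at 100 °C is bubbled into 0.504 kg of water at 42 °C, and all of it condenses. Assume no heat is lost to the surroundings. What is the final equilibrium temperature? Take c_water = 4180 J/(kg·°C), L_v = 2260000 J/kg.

T_f ≈ 65.5 °C

Setting the total heat transfer to zero:
condense steam: −0.0206×2260000 = −46556
  condensed water 100 °C→T: 86.11(T − 100)
  water warms: 0.504×4180×(T − 42) = 2106.7(T − 42)
2192.8 T = 46556 + 8610.8 + 88482 = 143649
T ≈ 65.51 °C, under the boiling point, so the assumption holds.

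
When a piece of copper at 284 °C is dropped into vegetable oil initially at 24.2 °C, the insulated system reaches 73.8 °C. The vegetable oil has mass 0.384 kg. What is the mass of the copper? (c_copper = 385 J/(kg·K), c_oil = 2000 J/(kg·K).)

Heat lost by the copper = heat gained by the oil:
m·385·(284 − 73.8) = 0.384·2000·(73.8 − 24.2)
80927 m = 38093  ⇒  m ≈ 0.4707 kg

m ≈ 0.471 kg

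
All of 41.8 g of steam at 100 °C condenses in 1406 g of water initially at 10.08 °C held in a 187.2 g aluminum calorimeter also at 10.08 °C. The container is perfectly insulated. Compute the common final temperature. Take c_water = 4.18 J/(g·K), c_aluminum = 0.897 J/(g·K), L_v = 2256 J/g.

Energy conservation, ΣQ = 0:
latent heat released on condensation: 41.8·2256 = 94301
  condensate cools 100→T: 41.8·4.18·(T − 100) = 174.72(T − 100)
  water warms: 1406·4.18·(T − 10.08) = 5877.1(T − 10.08)
  aluminum cup: 187.2·0.897·(T − 10.08) = 167.92(T − 10.08)
6219.7 T = 94301 + 17472 + 60934 = 172707
T ≈ 27.77 °C (< 100 °C, so full condensation is consistent).

T_f ≈ 27.8 °C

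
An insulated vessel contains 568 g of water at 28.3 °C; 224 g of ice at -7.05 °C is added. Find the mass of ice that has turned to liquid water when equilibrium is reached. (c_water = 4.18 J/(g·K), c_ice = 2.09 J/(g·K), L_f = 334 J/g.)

m_melted ≈ 191 g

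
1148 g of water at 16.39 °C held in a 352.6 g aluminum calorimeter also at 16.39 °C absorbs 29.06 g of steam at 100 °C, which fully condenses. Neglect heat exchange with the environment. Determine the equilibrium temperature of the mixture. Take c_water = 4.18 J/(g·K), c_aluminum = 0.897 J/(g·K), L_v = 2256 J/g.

Taking heat into each body as positive, Σ m c ΔT = 0:
condense steam: −29.06×2256 = −65559; condensate cools 100→T: 29.06×4.18×(T − 100) = 121.47(T − 100); original water: 4798.6(T − 16.39); cup: 316.28(T − 16.39)
5236.4 T = 65559 + 12147 + 83834 = 161540
T ≈ 30.85 °C, under the boiling point, so the assumption holds.

T_f ≈ 30.8 °C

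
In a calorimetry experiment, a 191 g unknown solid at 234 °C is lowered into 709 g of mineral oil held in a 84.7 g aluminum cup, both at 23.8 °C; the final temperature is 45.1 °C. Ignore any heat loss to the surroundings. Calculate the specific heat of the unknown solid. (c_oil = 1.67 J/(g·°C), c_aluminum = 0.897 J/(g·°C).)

c ≈ 0.744 J/(g·°C)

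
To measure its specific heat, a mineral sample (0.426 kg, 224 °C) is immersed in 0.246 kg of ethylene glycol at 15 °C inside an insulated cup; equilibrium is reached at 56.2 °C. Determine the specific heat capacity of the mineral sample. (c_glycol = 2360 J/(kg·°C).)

c ≈ 335 J/(kg·°C)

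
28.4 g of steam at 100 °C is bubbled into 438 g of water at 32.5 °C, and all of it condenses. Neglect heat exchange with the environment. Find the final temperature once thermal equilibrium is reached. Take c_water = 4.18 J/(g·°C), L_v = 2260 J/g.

Net heat exchanged in the isolated system is zero:
condense steam: −28.4×2260 = −64184; condensed water 100 °C→T: 118.71(T − 100); original water: 1830.8(T − 32.5)
1949.6 T = 64184 + 11871 + 59502 = 135558
T ≈ 69.53 °C — below 100 °C, confirming all the steam condensed.

T_f ≈ 69.5 °C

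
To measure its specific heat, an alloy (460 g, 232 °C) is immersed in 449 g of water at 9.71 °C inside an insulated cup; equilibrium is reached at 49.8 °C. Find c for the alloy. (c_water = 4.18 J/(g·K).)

c ≈ 0.898 J/(g·K)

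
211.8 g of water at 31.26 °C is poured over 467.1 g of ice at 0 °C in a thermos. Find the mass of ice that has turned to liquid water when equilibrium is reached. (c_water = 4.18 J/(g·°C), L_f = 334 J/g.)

m_melted ≈ 82.9 g

Heat available from the water dropping to 0 °C: 211.8·4.18·31.26 = 27675 J.
Melting all 467.1 g of ice would need 467.1·334 = 156011 J.
27675 J < 156011 J, so only part of the ice melts and the system sits at 0 °C.
m_melt = 27675 / L_f = 82.86 g.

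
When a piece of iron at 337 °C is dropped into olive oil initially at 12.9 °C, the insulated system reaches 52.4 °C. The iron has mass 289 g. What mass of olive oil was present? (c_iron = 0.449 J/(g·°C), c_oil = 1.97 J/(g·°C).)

m ≈ 475 g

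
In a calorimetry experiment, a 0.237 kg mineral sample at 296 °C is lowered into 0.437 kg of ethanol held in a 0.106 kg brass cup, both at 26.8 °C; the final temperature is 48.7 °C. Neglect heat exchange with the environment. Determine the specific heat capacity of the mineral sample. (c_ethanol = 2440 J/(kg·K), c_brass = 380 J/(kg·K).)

c ≈ 413 J/(kg·K)

Setting the total heat transfer to zero:
0.237×c×(48.7 − 296) + 0.437×2440×(48.7 − 26.8) + 0.106×380×(48.7 − 26.8) = 0
-58.61 c = -24234
c = -24234/-58.61 ≈ 413.5 J/(kg·K)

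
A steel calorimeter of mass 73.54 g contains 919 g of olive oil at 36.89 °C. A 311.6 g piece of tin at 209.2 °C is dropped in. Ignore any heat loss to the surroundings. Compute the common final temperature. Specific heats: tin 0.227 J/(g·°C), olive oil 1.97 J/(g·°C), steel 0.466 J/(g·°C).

Net heat exchanged in the isolated system is zero:
311.6·0.227·(T − 209.2) + 919·1.97·(T − 36.89) + 73.54·0.466·(T − 36.89) = 0
70.73(T − 209.2) + 1810.4(T − 36.89) + 34.27(T − 36.89) = 0
1915.4 T = 82848
T = 82848 / 1915.4 = 43.3 °C

T_f ≈ 43.3 °C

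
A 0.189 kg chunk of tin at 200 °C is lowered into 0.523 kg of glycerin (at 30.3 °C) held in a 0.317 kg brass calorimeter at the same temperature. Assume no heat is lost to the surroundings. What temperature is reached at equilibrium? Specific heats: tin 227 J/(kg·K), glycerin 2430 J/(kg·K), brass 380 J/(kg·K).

T_f ≈ 35.4 °C

Energy conservation, ΣQ = 0:
0.189×227×(T − 200) + 0.523×2430×(T − 30.3) + 0.317×380×(T − 30.3) = 0
(42.9 + 1270.9 + 120.46) T = 42.9×200 + 1270.9×30.3 + 120.46×30.3
T = 50739 / 1434.3 = 35.4 °C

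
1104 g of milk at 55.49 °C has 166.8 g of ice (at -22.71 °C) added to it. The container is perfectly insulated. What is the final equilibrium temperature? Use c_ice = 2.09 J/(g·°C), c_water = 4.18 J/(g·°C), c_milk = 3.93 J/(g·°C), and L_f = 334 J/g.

T_f ≈ 35.2 °C

Setting the total heat transfer to zero:
warm ice to 0 °C: 166.8×2.09×(0 − (-22.71)) = 7917; melt ice: 166.8×334 = 55711; warm the meltwater: 697.22 T; milk cools: 1104×3.93×(T − 55.49) = 4338.7(T − 55.49)
5035.9 T = 240756 − 63628 = 177127
T ≈ 35.17 °C (positive, so assuming full melt was valid).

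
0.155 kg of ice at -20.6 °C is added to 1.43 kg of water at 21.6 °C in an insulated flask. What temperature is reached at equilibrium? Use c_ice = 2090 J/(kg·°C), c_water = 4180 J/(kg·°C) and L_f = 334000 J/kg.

Setting the total heat transfer to zero:
warm ice to 0 °C: 0.155·2090·(0 − (-20.6)) = 6673.4
  fusion: m_ice L_f = 0.155·334000 = 51770
  meltwater 0→T: 0.155·4180·T = 647.9 T
  water: 5977.4(T − 21.6)
6625.3 T = 129112 − 58443 = 70668
T ≈ 10.67 °C. Since T > 0 °C, the all-ice-melts assumption holds.

T_f ≈ 10.7 °C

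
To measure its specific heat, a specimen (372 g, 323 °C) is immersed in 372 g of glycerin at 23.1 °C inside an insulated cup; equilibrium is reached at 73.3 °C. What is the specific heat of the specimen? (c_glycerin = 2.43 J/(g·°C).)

Heat lost by the specimen = heat gained by the glycerin:
372·c·(323 − 73.3) = 372·2.43·(73.3 − 23.1)
92888 c = 45379  ⇒  c ≈ 0.4885 J/(g·°C)

c ≈ 0.489 J/(g·°C)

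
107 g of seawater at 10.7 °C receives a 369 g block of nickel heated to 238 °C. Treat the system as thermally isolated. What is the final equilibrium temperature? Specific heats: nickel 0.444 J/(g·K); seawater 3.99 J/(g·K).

Setting the total heat transfer to zero:
369*0.444*(T − 238) + 107*3.99*(T − 10.7) = 0
(163.84 + 426.93) T = 163.84*238 + 426.93*10.7
T = 43561/590.77 ≈ 73.74 °C

T_f ≈ 73.7 °C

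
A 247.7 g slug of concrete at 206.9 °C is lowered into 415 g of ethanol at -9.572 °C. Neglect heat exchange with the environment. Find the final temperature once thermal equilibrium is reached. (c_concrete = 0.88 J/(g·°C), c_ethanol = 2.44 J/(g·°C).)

Let T be the final temperature. ΣQ_i = 0:
247.7*0.88*(T − 206.9) + 415*2.44*(T − (-9.572)) = 0
217.98(T − 206.9) + 1012.6(T − (-9.572)) = 0
(217.98 + 1012.6) T = 217.98*206.9 + 1012.6*(-9.572)
T ≈ 28.77 °C

T_f ≈ 28.8 °C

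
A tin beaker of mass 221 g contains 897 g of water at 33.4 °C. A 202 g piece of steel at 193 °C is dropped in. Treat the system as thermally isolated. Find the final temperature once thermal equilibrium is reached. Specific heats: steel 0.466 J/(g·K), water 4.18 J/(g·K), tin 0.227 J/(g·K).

Conservation of energy gives ΣQ = 0:
202×0.466×(T − 193) + 897×4.18×(T − 33.4) + 221×0.227×(T − 33.4) = 0
(94.13 + 3749.5 + 50.17) T = 94.13×193 + 3749.5×33.4 + 50.17×33.4
T = 145075 / 3893.8 = 37.3 °C

T_f ≈ 37.3 °C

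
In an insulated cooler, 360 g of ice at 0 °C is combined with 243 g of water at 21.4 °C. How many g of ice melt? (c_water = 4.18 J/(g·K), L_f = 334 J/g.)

Cooling the water to 0 °C releases 243·4.18·21.4 = 21737 J.
Melting all 360 g of ice would need 360·334 = 120240 J.
That's not enough to melt it all — equilibrium is at 0 °C with ice remaining.
Mass melted = 21737/334 ≈ 65.08 g.

m_melted ≈ 65.1 g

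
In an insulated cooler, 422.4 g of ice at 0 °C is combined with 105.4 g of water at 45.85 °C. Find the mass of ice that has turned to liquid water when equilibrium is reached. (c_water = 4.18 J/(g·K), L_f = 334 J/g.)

m_melted ≈ 60.5 g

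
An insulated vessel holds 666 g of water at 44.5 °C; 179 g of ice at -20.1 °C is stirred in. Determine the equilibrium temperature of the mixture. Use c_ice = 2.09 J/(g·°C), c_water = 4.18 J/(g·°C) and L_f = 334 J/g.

Energy conservation, ΣQ = 0:
ice -20.1→0 °C: 179·2.09·20.1 = 7519.6
  fusion: m_ice L_f = 179·334 = 59786
  meltwater 0→T: 179·4.18·T = 748.22 T
  water cools: 666·4.18·(T − 44.5) = 2783.9(T − 44.5)
3532.1 T = 123883 − 67306 = 56577
T ≈ 16.02 °C. Since T > 0 °C, the all-ice-melts assumption holds.

T_f ≈ 16.0 °C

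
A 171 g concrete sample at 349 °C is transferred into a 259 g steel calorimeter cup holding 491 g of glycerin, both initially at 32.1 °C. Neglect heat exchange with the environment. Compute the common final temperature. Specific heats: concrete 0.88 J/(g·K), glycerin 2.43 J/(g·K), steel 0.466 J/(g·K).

Conservation of energy gives ΣQ = 0:
171*0.88*(T − 349) + 491*2.43*(T − 32.1) + 259*0.466*(T − 32.1) = 0
150.48(T − 349) + 1193.1(T − 32.1) + 120.69(T − 32.1) = 0
(150.48 + 1193.1 + 120.69) T = 150.48*349 + 1193.1*32.1 + 120.69*32.1
T ≈ 64.67 °C

T_f ≈ 64.7 °C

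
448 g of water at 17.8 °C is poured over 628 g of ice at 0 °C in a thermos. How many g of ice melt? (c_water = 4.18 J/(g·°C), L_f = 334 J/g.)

Cooling the water to 0 °C releases 448×4.18×17.8 = 33333 J.
Fully melting the ice requires m_ice L_f = 628×334 = 209752 J.
That's not enough to melt it all — equilibrium is at 0 °C with ice remaining.
Mass melted = 33333/334 ≈ 99.8 g.

m_melted ≈ 99.8 g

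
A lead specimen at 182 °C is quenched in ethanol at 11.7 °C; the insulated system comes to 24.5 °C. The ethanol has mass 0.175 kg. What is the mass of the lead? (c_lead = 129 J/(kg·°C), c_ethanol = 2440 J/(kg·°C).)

m ≈ 0.269 kg

Heat lost by the lead = heat gained by the ethanol:
m×129×(182 − 24.5) = 0.175×2440×(24.5 − 11.7)
20318 m = 5465.6  ⇒  m ≈ 0.269 kg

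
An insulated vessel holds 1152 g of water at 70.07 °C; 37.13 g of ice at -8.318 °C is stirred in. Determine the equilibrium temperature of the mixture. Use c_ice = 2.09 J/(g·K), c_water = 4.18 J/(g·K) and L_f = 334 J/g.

T_f ≈ 65.3 °C

Setting the total heat transfer to zero:
ice -8.318→0 °C: 37.13×2.09×8.318 = 645.49; fusion: m_ice L_f = 37.13×334 = 12401; warm the meltwater: 155.2 T; water: 4815.4(T − 70.07)
4970.6 T = 337412 − 13047 = 324365
T ≈ 65.26 °C — above 0 °C, consistent with complete melting.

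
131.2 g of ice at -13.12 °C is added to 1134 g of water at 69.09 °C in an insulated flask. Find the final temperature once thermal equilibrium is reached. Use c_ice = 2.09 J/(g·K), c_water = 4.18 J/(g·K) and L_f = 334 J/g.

Heat gained plus heat lost sum to zero:
warm ice to 0 °C: 131.2·2.09·(0 − (-13.12)) = 3597.6; fusion: m_ice L_f = 131.2·334 = 43821; meltwater 0→T: 131.2·4.18·T = 548.42 T; water: 4740.1(T − 69.09)
5288.5 T = 327495 − 47418 = 280076
T ≈ 52.96 °C (positive, so assuming full melt was valid).

T_f ≈ 53.0 °C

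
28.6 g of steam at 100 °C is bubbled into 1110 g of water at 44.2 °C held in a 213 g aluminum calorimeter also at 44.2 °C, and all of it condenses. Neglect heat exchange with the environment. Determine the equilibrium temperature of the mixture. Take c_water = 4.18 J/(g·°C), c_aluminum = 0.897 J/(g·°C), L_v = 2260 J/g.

T_f ≈ 58.6 °C

Sum of m c ΔT and latent-heat terms is zero:
steam→water at 100 °C releases m L_v = 28.6×2260 = 64636
  condensed water 100 °C→T: 119.55(T − 100)
  original water: 4639.8(T − 44.2)
  cup: 191.06(T − 44.2)
4950.4 T = 64636 + 11955 + 213524 = 290115
T ≈ 58.60 °C (< 100 °C, so full condensation is consistent).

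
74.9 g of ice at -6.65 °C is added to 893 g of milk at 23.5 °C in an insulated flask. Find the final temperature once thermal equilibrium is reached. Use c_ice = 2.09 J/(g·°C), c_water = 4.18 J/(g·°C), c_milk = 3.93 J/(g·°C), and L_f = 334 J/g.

T_f ≈ 14.8 °C

Setting the total heat transfer to zero:
ice -6.65→0 °C: 74.9·2.09·6.65 = 1041
  fusion: m_ice L_f = 74.9·334 = 25017
  warm the meltwater: 313.08 T
  milk cools: 893·3.93·(T − 23.5) = 3509.5(T − 23.5)
3822.6 T = 82473 − 26058 = 56415
T ≈ 14.76 °C — above 0 °C, consistent with complete melting.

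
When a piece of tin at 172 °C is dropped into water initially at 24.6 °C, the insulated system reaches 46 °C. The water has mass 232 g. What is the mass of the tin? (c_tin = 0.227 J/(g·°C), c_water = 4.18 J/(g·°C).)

m ≈ 726 g

|Q_tin| = |Q_water|:
m·0.227·(172 − 46) = 232·4.18·(46 − 24.6)
28.6 m = 20753  ⇒  m ≈ 725.6 g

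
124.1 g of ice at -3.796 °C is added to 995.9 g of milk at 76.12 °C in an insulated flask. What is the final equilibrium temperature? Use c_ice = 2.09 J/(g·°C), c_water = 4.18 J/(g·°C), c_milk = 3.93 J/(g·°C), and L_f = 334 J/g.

T_f ≈ 57.6 °C

Energy balance with sensible and latent terms:
ice -3.796→0 °C: 124.1·2.09·3.796 = 984.56
  latent heat to melt: 124.1·334 = 41449
  warm the meltwater: 518.74 T
  milk: 3913.9(T − 76.12)
4432.6 T = 297925 − 42434 = 255491
T ≈ 57.64 °C. Since T > 0 °C, the all-ice-melts assumption holds.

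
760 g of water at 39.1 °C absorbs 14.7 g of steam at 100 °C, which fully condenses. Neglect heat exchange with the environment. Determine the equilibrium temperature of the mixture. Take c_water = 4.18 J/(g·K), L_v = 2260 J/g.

T_f ≈ 50.5 °C

Energy balance with sensible and latent terms:
latent heat released on condensation: 14.7·2260 = 33222
  condensed water 100 °C→T: 61.45(T − 100)
  original water: 3176.8(T − 39.1)
3238.2 T = 33222 + 6144.6 + 124213 = 163579
T ≈ 50.51 °C, under the boiling point, so the assumption holds.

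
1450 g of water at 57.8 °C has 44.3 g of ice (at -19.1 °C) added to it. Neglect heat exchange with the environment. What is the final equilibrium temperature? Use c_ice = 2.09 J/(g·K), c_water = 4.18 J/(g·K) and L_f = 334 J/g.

T_f ≈ 53.4 °C

Conservation of energy gives ΣQ = 0:
ice -19.1→0 °C: 44.3·2.09·19.1 = 1768.4; melt ice: 44.3·334 = 14796; meltwater 0→T: 44.3·4.18·T = 185.17 T; water cools: 1450·4.18·(T − 57.8) = 6061(T − 57.8)
6246.2 T = 350326 − 16565 = 333761
T ≈ 53.43 °C (positive, so assuming full melt was valid).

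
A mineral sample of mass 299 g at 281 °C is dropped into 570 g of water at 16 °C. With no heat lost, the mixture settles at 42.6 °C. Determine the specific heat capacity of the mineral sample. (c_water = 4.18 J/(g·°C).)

c ≈ 0.889 J/(g·°C)

Heat lost by the mineral sample = heat gained by the water:
299×c×(281 − 42.6) = 570×4.18×(42.6 − 16)
71282 c = 63377  ⇒  c ≈ 0.8891 J/(g·°C)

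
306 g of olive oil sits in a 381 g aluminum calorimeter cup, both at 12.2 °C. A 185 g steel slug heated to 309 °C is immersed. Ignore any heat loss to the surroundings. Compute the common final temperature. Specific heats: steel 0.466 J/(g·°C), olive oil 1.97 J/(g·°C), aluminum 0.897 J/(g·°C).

Energy conservation, ΣQ = 0:
185×0.466×(T − 309) + 306×1.97×(T − 12.2) + 381×0.897×(T − 12.2) = 0
86.21(T − 309) + 602.82(T − 12.2) + 341.76(T − 12.2) = 0
(86.21 + 602.82 + 341.76) T = 86.21×309 + 602.82×12.2 + 341.76×12.2
T ≈ 37.02 °C

T_f ≈ 37.0 °C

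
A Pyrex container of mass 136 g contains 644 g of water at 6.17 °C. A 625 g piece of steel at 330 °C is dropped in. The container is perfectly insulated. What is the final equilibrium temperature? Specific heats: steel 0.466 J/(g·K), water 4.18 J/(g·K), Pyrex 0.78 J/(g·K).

T_f ≈ 36.7 °C

Net heat exchanged in the isolated system is zero:
625×0.466×(T − 330) + 644×4.18×(T − 6.17) + 136×0.78×(T − 6.17) = 0
291.25(T − 330) + 2691.9(T − 6.17) + 106.08(T − 6.17) = 0
(291.25 + 2691.9 + 106.08) T = 291.25×330 + 2691.9×6.17 + 106.08×6.17
T = 113376 / 3089.2 = 36.7 °C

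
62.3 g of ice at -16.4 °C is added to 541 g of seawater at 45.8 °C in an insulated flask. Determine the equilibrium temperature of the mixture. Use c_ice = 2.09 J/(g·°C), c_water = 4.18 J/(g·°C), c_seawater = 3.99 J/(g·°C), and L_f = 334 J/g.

T_f ≈ 31.4 °C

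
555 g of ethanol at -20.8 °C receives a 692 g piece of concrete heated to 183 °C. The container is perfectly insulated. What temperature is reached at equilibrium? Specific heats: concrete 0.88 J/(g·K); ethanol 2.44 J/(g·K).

T_f ≈ 42.4 °C

With ΣQ=0 the equilibrium temperature is the m·c-weighted mean:
T_f = (608.96·183 + 1354.2·(-20.8)) / (608.96 + 1354.2)
    = 83272 / 1963.2 ≈ 42.42 °C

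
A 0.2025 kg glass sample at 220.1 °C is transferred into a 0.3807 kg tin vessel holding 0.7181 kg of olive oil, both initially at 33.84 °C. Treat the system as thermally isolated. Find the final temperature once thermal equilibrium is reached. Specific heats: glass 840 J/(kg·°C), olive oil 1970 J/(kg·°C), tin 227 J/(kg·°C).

T_f ≈ 52.8 °C

T_f is the heat-capacity-weighted average of the initial temperatures:
T_f = (170.1×220.1 + 1414.7×33.84 + 86.42×33.84) / (170.1 + 1414.7 + 86.42)
    = 88235 / 1671.2 ≈ 52.80 °C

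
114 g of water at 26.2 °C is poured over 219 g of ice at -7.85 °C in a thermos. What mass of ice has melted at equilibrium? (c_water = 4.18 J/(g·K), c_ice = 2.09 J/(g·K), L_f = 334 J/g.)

Heat available from the water dropping to 0 °C: 114×4.18×26.2 = 12485 J.
Of that, 219×2.09×7.85 = 3593 J goes to bring the ice to 0 °C, leaving 8891.8 J.
To melt every bit of ice: 219×334 = 73146 J.
Since 8891.8 < 73146 J, not all the ice melts; equilibrium is at 0 °C.
m_melted×334 = 8891.8  ⇒  m_melted ≈ 26.62 g.

m_melted ≈ 26.6 g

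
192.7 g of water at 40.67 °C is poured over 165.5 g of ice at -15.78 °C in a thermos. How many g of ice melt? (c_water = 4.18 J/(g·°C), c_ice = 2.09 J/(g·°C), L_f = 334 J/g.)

m_melted ≈ 81.7 g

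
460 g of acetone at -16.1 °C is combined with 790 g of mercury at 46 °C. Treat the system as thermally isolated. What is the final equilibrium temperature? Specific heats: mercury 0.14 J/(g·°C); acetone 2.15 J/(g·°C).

Heat gained plus heat lost sum to zero:
790×0.14×(T − 46) + 460×2.15×(T − (-16.1)) = 0
110.6(T − 46) + 989(T − (-16.1)) = 0
1099.6 T = -10835
T ≈ -9.85 °C

T_f ≈ -9.9 °C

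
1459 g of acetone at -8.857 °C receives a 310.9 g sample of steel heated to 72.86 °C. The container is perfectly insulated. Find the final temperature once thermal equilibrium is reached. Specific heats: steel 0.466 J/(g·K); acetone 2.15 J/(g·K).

T_f ≈ -5.2 °C

Taking heat into each body as positive, Σ m c ΔT = 0:
310.9×0.466×(T − 72.86) + 1459×2.15×(T − (-8.857)) = 0
144.88(T − 72.86) + 3136.8(T − (-8.857)) = 0
3281.7 T = -17227
T = -17227/3281.7 ≈ -5.25 °C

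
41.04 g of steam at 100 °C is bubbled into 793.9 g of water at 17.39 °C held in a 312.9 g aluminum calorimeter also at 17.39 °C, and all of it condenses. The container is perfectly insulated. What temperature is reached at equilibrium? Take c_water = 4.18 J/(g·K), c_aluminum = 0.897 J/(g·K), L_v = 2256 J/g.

T_f ≈ 45.7 °C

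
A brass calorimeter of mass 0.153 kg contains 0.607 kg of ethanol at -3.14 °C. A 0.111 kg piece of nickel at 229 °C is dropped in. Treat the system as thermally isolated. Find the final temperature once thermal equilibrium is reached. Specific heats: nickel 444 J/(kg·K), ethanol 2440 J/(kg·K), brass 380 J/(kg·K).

T_f ≈ 4.1 °C

Net heat exchanged in the isolated system is zero:
0.111×444×(T − 229) + 0.607×2440×(T − (-3.14)) + 0.153×380×(T − (-3.14)) = 0
49.28(T − 229) + 1481.1(T − (-3.14)) + 58.14(T − (-3.14)) = 0
1588.5 T = 6452.9
T ≈ 4.06 °C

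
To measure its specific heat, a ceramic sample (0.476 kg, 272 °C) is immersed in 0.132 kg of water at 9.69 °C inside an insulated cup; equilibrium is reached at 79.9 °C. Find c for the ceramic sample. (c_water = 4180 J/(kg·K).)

c ≈ 424 J/(kg·K)

m_s c (T_s − T_f) = m_water c_water (T_f − T_0):
0.476×c×(272 − 79.9) = 0.132×4180×(79.9 − 9.69)
91.44 c = 38739  ⇒  c ≈ 423.7 J/(kg·K)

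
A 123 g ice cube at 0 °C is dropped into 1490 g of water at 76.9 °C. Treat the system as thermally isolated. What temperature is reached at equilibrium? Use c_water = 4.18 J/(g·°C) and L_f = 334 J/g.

Energy balance with sensible and latent terms:
melt ice: 123·334 = 41082
  meltwater 0→T: 123·4.18·T = 514.14 T
  water: 6228.2(T − 76.9)
6742.3 T = 478949 − 41082 = 437867
T ≈ 64.94 °C — above 0 °C, consistent with complete melting.

T_f ≈ 64.9 °C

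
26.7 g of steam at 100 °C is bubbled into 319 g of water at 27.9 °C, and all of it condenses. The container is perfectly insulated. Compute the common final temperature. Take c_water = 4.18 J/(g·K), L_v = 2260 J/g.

T_f ≈ 75.2 °C

Let T be the final temperature. ΣQ_i = 0:
latent heat released on condensation: 26.7·2260 = 60342
  condensed water 100 °C→T: 111.61(T − 100)
  water warms: 319·4.18·(T − 27.9) = 1333.4(T − 27.9)
1445 T = 60342 + 11161 + 37202 = 108705
T ≈ 75.23 °C, under the boiling point, so the assumption holds.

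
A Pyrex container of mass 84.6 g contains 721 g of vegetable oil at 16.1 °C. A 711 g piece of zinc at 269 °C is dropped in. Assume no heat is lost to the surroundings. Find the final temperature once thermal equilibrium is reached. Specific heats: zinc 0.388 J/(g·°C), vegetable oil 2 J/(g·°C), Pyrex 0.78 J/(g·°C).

Energy conservation, ΣQ = 0:
711·0.388·(T − 269) + 721·2·(T − 16.1) + 84.6·0.78·(T − 16.1) = 0
(275.87 + 1442 + 65.99) T = 275.87·269 + 1442·16.1 + 65.99·16.1
T ≈ 55.21 °C

T_f ≈ 55.2 °C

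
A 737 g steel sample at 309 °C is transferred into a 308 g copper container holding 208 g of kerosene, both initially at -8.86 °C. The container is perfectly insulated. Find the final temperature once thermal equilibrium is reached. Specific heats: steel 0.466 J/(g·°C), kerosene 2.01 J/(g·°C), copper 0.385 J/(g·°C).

T_f ≈ 115.2 °C

Energy conservation, ΣQ = 0:
737·0.466·(T − 309) + 208·2.01·(T − (-8.86)) + 308·0.385·(T − (-8.86)) = 0
880.1 T = 101369
T = 101369/880.1 ≈ 115.18 °C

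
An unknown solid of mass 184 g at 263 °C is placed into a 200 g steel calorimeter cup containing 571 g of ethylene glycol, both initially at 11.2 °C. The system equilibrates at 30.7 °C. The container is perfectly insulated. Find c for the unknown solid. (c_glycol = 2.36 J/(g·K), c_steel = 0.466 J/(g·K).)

c ≈ 0.657 J/(g·K)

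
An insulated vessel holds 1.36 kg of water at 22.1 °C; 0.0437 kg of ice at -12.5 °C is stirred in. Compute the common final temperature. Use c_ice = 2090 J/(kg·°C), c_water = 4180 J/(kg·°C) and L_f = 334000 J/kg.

Sum of m c ΔT and latent-heat terms is zero:
warm ice to 0 °C: 0.0437·2090·(0 − (-12.5)) = 1141.7; fusion: m_ice L_f = 0.0437·334000 = 14596; warm the meltwater: 182.67 T; water cools: 1.36·4180·(T − 22.1) = 5684.8(T − 22.1)
5867.5 T = 125634 − 15737 = 109897
T ≈ 18.73 °C. Since T > 0 °C, the all-ice-melts assumption holds.

T_f ≈ 18.7 °C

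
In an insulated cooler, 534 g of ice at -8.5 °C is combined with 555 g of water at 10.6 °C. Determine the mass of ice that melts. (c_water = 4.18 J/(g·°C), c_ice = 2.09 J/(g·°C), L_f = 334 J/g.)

Cooling the water to 0 °C releases 555·4.18·10.6 = 24591 J.
Of that, 534·2.09·8.5 = 9486.5 J goes to bring the ice to 0 °C, leaving 15104 J.
Fully melting the ice requires m_ice L_f = 534·334 = 178356 J.
15104 J < 178356 J, so only part of the ice melts and the system sits at 0 °C.
Mass melted = 15104/334 ≈ 45.22 g.

m_melted ≈ 45.2 g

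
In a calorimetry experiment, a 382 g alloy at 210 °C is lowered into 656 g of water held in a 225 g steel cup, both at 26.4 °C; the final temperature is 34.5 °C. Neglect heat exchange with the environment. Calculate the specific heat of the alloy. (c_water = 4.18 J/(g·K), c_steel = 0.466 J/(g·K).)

c ≈ 0.344 J/(g·K)

Net heat exchanged in the isolated system is zero:
382·c·(34.5 − 210) + 656·4.18·(34.5 − 26.4) + 225·0.466·(34.5 − 26.4) = 0
-67041 c = -23060
c = -23060/-67041 ≈ 0.344 J/(g·K)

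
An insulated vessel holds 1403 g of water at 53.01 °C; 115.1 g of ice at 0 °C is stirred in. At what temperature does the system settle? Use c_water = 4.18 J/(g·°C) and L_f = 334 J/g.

T_f ≈ 42.9 °C

Let T be the final temperature. ΣQ_i = 0:
latent heat to melt: 115.1·334 = 38443
  meltwater 0→T: 115.1·4.18·T = 481.12 T
  water cools: 1403·4.18·(T − 53.01) = 5864.5(T − 53.01)
6345.7 T = 310879 − 38443 = 272436
T ≈ 42.93 °C (positive, so assuming full melt was valid).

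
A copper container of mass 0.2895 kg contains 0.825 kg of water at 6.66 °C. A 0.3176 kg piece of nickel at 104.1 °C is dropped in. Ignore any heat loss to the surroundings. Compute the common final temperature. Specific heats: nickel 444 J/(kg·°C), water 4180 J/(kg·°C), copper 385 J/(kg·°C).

T_f ≈ 10.4 °C

Conservation of energy gives ΣQ = 0:
0.3176·444·(T − 104.1) + 0.825·4180·(T − 6.66) + 0.2895·385·(T − 6.66) = 0
3701 T = 38389
T = 38389/3701 ≈ 10.37 °C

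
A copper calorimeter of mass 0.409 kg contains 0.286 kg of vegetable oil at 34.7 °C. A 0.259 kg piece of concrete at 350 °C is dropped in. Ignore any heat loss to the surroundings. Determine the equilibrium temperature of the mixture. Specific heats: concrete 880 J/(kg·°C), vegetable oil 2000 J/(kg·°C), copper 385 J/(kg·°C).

Heat gained plus heat lost sum to zero:
0.259×880×(T − 350) + 0.286×2000×(T − 34.7) + 0.409×385×(T − 34.7) = 0
(227.92 + 572 + 157.47) T = 227.92×350 + 572×34.7 + 157.47×34.7
T = 105084/957.38 ≈ 109.76 °C

T_f ≈ 109.8 °C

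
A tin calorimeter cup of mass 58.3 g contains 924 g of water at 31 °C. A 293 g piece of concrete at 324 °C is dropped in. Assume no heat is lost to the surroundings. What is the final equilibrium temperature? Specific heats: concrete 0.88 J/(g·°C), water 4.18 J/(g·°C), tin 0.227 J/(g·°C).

T_f ≈ 49.3 °C

Taking heat into each body as positive, Σ m c ΔT = 0:
293·0.88·(T − 324) + 924·4.18·(T − 31) + 58.3·0.227·(T − 31) = 0
4133.4 T = 203682
T = 203682 / 4133.4 = 49.3 °C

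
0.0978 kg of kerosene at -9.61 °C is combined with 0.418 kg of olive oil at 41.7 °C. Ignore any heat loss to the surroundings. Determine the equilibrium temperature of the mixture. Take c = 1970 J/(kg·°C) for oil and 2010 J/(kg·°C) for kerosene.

T_f ≈ 31.8 °C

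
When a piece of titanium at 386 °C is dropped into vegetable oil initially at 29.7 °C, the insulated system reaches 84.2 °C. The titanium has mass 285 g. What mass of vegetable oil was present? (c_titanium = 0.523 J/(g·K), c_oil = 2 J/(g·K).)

m ≈ 413 g

Heat lost by the titanium = heat gained by the oil:
285·0.523·(386 − 84.2) = m·2·(84.2 − 29.7)
109 m = 44985  ⇒  m ≈ 412.7 g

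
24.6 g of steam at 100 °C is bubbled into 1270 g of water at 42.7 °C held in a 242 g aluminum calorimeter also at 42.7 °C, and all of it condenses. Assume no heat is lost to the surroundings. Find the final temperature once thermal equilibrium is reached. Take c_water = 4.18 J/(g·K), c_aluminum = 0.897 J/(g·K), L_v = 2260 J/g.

T_f ≈ 53.6 °C

Conservation of energy gives ΣQ = 0:
latent heat released on condensation: 24.6×2260 = 55596; condensed water 100 °C→T: 102.83(T − 100); water warms: 1270×4.18×(T − 42.7) = 5308.6(T − 42.7); aluminum cup: 242×0.897×(T − 42.7) = 217.07(T − 42.7)
5628.5 T = 55596 + 10283 + 235946 = 301825
T ≈ 53.62 °C, under the boiling point, so the assumption holds.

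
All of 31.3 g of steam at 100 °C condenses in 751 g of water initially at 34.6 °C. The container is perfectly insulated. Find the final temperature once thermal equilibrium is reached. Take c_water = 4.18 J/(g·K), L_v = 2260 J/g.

T_f ≈ 58.8 °C

Sum of m c ΔT and latent-heat terms is zero:
condense steam: −31.3×2260 = −70738; condensed water 100 °C→T: 130.83(T − 100); original water: 3139.2(T − 34.6)
3270 T = 70738 + 13083 + 108616 = 192437
T ≈ 58.85 °C (< 100 °C, so full condensation is consistent).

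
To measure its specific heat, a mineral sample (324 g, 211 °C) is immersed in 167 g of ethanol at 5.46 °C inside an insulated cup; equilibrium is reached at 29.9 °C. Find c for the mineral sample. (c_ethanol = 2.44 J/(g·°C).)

c ≈ 0.17 J/(g·°C)

m_s c (T_s − T_f) = m_ethanol c_ethanol (T_f − T_0):
324×c×(211 − 29.9) = 167×2.44×(29.9 − 5.46)
58676 c = 9958.8  ⇒  c ≈ 0.1697 J/(g·°C)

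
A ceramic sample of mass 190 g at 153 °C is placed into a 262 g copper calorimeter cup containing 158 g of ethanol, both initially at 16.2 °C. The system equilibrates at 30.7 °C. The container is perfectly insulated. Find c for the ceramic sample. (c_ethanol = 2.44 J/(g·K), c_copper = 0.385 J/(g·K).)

Let T be the final temperature. ΣQ_i = 0:
190·c·(30.7 − 153) + 158·2.44·(30.7 − 16.2) + 262·0.385·(30.7 − 16.2) = 0
-23237 c = -7052.7
c = -7052.7/-23237 ≈ 0.3035 J/(g·K)

c ≈ 0.304 J/(g·K)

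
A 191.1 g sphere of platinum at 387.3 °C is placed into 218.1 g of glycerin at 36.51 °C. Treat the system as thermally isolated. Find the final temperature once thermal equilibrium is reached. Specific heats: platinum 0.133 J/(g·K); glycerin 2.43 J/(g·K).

Net heat exchanged in the isolated system is zero:
191.1×0.133×(T − 387.3) + 218.1×2.43×(T − 36.51) = 0
(25.42 + 529.98) T = 25.42×387.3 + 529.98×36.51
T = 29193/555.4 ≈ 52.56 °C

T_f ≈ 52.6 °C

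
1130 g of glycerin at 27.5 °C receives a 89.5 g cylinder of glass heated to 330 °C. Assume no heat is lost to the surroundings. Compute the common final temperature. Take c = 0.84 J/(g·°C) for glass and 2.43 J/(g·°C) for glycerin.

Heat gained plus heat lost sum to zero:
89.5×0.84×(T − 330) + 1130×2.43×(T − 27.5) = 0
75.18(T − 330) + 2745.9(T − 27.5) = 0
(75.18 + 2745.9) T = 75.18×330 + 2745.9×27.5
T = 100322/2821.1 ≈ 35.56 °C

T_f ≈ 35.6 °C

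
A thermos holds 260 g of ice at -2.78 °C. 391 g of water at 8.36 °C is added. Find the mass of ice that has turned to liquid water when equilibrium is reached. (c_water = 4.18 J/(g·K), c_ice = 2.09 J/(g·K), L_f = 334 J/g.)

Water can give up m c ΔT = 391·4.18·8.36 = 13663 J before reaching 0 °C.
Warming the ice to 0 °C takes 260·2.09·2.78 = 1510.7 J, leaving 12153 J for melting.
Fully melting the ice requires m_ice L_f = 260·334 = 86840 J.
12153 J < 86840 J, so only part of the ice melts and the system sits at 0 °C.
m_melted·334 = 12153  ⇒  m_melted ≈ 36.39 g.

m_melted ≈ 36.4 g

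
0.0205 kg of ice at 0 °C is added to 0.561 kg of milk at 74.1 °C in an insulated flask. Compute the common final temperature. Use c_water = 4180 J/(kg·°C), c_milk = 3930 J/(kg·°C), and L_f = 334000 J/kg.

T_f ≈ 68.3 °C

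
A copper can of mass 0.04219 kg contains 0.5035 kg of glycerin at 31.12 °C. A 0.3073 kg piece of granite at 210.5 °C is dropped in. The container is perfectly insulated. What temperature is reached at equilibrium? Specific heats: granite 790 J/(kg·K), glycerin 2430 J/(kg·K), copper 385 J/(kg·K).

T_f ≈ 60.5 °C

With ΣQ=0 the equilibrium temperature is the m·c-weighted mean:
T_f = (242.77·210.5 + 1223.5·31.12 + 16.24·31.12) / (242.77 + 1223.5 + 16.24)
    = 89683 / 1482.5 ≈ 60.49 °C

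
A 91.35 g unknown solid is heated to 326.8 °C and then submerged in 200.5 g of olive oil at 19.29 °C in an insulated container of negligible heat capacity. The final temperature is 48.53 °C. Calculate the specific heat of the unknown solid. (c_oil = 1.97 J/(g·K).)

Heat lost by the unknown solid = heat gained by the oil:
91.35·c·(326.8 − 48.53) = 200.5·1.97·(48.53 − 19.29)
25420 c = 11549  ⇒  c ≈ 0.4543 J/(g·K)

c ≈ 0.454 J/(g·K)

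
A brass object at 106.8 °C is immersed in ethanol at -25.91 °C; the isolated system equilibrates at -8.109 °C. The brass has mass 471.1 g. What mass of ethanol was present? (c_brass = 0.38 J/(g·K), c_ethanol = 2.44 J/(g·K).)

Heat lost by the brass = heat gained by the ethanol:
471.1·0.38·(106.8 − -8.109) = m·2.44·(-8.109 − (-25.91))
43.43 m = 20571  ⇒  m ≈ 473.6 g

m ≈ 474 g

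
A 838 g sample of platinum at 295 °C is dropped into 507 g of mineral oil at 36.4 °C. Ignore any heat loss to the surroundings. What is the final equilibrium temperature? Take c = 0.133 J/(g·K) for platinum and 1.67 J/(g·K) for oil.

T_f ≈ 66.5 °C

|Q_platinum| = |Q_oil|:
838*0.133*(295 − T) = 507*1.67*(T − 36.4)
111.45(295 − T) = 846.69(T − 36.4)
958.14 T = 63698  ⇒  T ≈ 66.48 °C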